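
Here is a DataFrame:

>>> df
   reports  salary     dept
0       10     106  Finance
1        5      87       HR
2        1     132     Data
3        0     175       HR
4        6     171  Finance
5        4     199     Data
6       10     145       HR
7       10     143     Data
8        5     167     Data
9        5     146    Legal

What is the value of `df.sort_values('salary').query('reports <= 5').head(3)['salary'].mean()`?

sort by salary:
   reports  salary     dept
1        5      87       HR
0       10     106  Finance
2        1     132     Data
7       10     143     Data
6       10     145       HR
9        5     146    Legal
8        5     167     Data
4        6     171  Finance
3        0     175       HR
5        4     199     Data
filter rows where reports <= 5:
   reports  salary   dept
1        5      87     HR
2        1     132   Data
9        5     146  Legal
8        5     167   Data
3        0     175     HR
5        4     199   Data
take first 3 rows:
   reports  salary   dept
1        5      87     HR
2        1     132   Data
9        5     146  Legal
Then the mean of column 'salary': 121.666666667

121.666666667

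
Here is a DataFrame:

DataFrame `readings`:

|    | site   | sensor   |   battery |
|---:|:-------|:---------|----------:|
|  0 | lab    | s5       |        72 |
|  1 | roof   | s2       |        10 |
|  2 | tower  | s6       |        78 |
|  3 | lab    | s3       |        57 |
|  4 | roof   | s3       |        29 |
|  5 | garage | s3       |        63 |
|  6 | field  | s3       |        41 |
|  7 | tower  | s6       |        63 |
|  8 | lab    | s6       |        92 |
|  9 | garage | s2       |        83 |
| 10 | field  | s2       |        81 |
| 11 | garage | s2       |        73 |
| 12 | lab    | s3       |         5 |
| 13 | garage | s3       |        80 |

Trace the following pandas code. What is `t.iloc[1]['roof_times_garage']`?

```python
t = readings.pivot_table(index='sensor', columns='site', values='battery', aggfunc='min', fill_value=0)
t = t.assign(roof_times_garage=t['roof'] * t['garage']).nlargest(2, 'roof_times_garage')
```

730

pivot: rows=sensor, cols=site, min(battery):
site    field  garage  lab  roof  tower
sensor                                 
s2         81      73    0    10      0
s3         41      63    5    29      0
s5          0       0   72     0      0
s6          0       0   92     0     63
add column roof_times_garage = t['roof'] * t['garage']:
site    field  garage  lab  roof  tower  roof_times_garage
sensor                                                    
s2         81      73    0    10      0                730
s3         41      63    5    29      0               1827
s5          0       0   72     0      0                  0
s6          0       0   92     0     63                  0
take 2 rows with largest roof_times_garage:
site    field  garage  lab  roof  tower  roof_times_garage
sensor                                                    
s3         41      63    5    29      0               1827
s2         81      73    0    10      0                730
Finally, value at position 1, column 'roof_times_garage' = 730.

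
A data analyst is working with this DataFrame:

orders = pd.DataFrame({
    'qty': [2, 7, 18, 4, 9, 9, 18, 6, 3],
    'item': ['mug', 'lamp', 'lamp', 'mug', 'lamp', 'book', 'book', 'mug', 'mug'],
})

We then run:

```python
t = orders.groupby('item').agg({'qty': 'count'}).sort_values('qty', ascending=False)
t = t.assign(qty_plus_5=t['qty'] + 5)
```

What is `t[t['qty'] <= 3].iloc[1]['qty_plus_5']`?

7

group by item, count of qty:
      qty
item     
book    2
lamp    3
mug     4
sort by qty descending:
      qty
item     
mug     4
lamp    3
book    2
add column qty_plus_5 = t['qty'] + 5:
      qty  qty_plus_5
item                 
mug     4           9
lamp    3           8
book    2           7
filter rows where qty <= 3:
      qty  qty_plus_5
item                 
lamp    3           8
book    2           7
value at position 1, column 'qty_plus_5' → 7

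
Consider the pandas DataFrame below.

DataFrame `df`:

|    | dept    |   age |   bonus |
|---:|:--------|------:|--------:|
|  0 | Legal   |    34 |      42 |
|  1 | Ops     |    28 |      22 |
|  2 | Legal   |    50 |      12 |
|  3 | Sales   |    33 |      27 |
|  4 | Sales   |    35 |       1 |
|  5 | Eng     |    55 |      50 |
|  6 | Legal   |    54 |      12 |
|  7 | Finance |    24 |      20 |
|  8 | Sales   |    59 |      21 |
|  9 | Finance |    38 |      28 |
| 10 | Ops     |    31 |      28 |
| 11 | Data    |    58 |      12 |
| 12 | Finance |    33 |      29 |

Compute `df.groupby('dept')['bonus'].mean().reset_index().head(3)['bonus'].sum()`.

87.6666666667

group by dept, mean of bonus:
dept
Data       12.000000
Eng        50.000000
Finance    25.666667
Legal      22.000000
Ops        25.000000
Sales      16.333333
Name: bonus, dtype: float64
reset_index():
      dept      bonus
0     Data  12.000000
1      Eng  50.000000
2  Finance  25.666667
3    Legal  22.000000
4      Ops  25.000000
5    Sales  16.333333
take first 3 rows:
      dept      bonus
0     Data  12.000000
1      Eng  50.000000
2  Finance  25.666667
Taking the sum of column 'bonus' gives 87.6666666667.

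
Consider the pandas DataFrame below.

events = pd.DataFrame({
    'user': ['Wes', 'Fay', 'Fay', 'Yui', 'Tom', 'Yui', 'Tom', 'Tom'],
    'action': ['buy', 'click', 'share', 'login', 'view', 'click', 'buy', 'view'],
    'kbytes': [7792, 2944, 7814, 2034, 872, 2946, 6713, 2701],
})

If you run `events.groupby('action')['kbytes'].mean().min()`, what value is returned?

group by action, mean of kbytes:
action
buy      7252.5
click    2945.0
login    2034.0
share    7814.0
view     1786.5
Name: kbytes, dtype: float64
The min of the resulting series is 1786.5.

1786.5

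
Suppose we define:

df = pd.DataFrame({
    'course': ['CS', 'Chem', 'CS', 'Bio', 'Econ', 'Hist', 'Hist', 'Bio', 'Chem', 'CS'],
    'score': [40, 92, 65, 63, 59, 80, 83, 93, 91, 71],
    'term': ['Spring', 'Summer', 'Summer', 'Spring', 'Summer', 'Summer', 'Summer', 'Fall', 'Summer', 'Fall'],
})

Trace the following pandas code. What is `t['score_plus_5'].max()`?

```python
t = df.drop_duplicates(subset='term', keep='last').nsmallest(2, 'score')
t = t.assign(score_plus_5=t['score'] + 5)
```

drop duplicate term (keep=last):
  course  score    term
3    Bio     63  Spring
8   Chem     91  Summer
9     CS     71    Fall
take 2 rows with smallest score:
  course  score    term
3    Bio     63  Spring
9     CS     71    Fall
add column score_plus_5 = t['score'] + 5:
  course  score    term  score_plus_5
3    Bio     63  Spring            68
9     CS     71    Fall            76
max of column 'score_plus_5' → 76

76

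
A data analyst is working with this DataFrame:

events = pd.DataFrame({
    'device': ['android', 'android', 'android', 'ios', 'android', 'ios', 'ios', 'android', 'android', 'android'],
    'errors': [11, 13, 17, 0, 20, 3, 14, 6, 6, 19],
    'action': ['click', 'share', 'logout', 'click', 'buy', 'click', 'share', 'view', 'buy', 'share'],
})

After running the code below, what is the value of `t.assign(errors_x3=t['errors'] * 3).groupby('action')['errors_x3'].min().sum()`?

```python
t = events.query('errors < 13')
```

36

filter rows where errors < 13:
    device  errors action
0  android      11  click
3      ios       0  click
5      ios       3  click
7  android       6   view
8  android       6    buy
add column errors_x3 = t['errors'] * 3:
    device  errors action  errors_x3
0  android      11  click         33
3      ios       0  click          0
5      ios       3  click          9
7  android       6   view         18
8  android       6    buy         18
group by action, min of errors_x3:
action
buy      18
click     0
view     18
Name: errors_x3, dtype: int64
Reading off the sum of the resulting series, we get 36.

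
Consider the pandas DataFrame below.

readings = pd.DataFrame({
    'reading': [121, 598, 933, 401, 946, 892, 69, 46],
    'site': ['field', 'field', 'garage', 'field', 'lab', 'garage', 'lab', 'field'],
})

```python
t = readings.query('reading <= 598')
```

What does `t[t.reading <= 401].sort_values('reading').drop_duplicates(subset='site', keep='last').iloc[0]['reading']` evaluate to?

filter rows where reading <= 598:
   reading   site
0      121  field
1      598  field
3      401  field
6       69    lab
7       46  field
filter rows where reading <= 401:
   reading   site
0      121  field
3      401  field
6       69    lab
7       46  field
sort by reading:
   reading   site
7       46  field
6       69    lab
0      121  field
3      401  field
drop duplicate site (keep=last):
   reading   site
6       69    lab
3      401  field

69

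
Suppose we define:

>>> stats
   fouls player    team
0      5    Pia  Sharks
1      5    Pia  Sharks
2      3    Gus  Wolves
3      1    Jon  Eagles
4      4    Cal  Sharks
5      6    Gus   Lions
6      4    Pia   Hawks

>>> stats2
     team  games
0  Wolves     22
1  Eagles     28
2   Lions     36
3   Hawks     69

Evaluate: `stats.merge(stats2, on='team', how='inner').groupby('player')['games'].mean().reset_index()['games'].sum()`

merge on 'team' (how='inner') → 4 rows:
   fouls player    team  games
0      3    Gus  Wolves     22
1      1    Jon  Eagles     28
2      6    Gus   Lions     36
3      4    Pia   Hawks     69
group by player, mean of games:
player
Gus    29.0
Jon    28.0
Pia    69.0
Name: games, dtype: float64
reset_index():
  player  games
0    Gus   29.0
1    Jon   28.0
2    Pia   69.0
Taking the sum of column 'games' gives 126.0.

126.0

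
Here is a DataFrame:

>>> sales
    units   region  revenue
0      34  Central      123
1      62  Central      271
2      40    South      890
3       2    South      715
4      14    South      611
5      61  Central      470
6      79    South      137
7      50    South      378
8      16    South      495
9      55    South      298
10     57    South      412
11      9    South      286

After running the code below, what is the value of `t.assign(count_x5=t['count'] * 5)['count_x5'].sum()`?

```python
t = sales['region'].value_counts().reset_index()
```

value_counts of region:
region
South      9
Central    3
Name: count, dtype: int64
reset_index():
    region  count
0    South      9
1  Central      3
add column count_x5 = t['count'] * 5:
    region  count  count_x5
0    South      9        45
1  Central      3        15
Reading off the sum of column 'count_x5', we get 60.

60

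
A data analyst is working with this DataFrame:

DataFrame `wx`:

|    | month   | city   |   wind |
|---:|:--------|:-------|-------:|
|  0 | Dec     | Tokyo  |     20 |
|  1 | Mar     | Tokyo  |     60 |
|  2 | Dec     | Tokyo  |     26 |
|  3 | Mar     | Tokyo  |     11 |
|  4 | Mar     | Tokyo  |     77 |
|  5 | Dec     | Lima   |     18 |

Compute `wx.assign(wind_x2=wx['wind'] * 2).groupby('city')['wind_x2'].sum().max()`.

388

add column wind_x2 = wx['wind'] * 2:
  month   city  wind  wind_x2
0   Dec  Tokyo    20       40
1   Mar  Tokyo    60      120
2   Dec  Tokyo    26       52
3   Mar  Tokyo    11       22
4   Mar  Tokyo    77      154
5   Dec   Lima    18       36
group by city, sum of wind_x2:
city
Lima      36
Tokyo    388
Name: wind_x2, dtype: int64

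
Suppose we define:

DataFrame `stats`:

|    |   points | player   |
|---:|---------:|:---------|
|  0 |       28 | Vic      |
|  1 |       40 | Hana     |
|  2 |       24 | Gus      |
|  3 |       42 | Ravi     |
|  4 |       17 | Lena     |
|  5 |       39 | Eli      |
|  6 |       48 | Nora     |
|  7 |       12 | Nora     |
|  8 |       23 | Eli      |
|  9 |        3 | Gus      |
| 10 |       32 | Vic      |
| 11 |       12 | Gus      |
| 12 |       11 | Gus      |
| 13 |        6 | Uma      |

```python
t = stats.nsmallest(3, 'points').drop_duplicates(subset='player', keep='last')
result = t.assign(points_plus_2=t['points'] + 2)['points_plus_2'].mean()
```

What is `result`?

10.5

take 3 rows with smallest points:
    points player
9        3    Gus
13       6    Uma
12      11    Gus
drop duplicate player (keep=last):
    points player
13       6    Uma
12      11    Gus
add column points_plus_2 = t['points'] + 2:
    points player  points_plus_2
13       6    Uma              8
12      11    Gus             13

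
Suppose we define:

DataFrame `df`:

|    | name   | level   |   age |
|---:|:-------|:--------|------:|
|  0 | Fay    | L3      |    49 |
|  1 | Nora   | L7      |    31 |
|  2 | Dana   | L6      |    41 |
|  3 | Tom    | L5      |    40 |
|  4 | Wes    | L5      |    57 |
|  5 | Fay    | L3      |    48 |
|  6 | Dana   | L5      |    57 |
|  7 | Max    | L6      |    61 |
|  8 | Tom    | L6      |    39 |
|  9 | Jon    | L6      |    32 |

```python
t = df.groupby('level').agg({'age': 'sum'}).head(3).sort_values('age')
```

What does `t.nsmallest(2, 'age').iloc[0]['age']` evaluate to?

group by level, sum of age:
       age
level     
L3      97
L5     154
L6     173
L7      31
take first 3 rows:
       age
level     
L3      97
L5     154
L6     173
sort by age:
       age
level     
L3      97
L5     154
L6     173
take 2 rows with smallest age:
       age
level     
L3      97
L5     154

97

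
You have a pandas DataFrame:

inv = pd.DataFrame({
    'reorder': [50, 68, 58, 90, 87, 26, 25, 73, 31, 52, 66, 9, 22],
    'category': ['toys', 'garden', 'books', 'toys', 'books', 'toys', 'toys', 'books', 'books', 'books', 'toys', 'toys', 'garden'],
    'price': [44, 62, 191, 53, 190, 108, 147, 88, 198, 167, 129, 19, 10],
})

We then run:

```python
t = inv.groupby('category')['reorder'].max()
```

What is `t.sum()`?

group by category, max of reorder:
category
books     87
garden    68
toys      90
Name: reorder, dtype: int64
Hence 245.

245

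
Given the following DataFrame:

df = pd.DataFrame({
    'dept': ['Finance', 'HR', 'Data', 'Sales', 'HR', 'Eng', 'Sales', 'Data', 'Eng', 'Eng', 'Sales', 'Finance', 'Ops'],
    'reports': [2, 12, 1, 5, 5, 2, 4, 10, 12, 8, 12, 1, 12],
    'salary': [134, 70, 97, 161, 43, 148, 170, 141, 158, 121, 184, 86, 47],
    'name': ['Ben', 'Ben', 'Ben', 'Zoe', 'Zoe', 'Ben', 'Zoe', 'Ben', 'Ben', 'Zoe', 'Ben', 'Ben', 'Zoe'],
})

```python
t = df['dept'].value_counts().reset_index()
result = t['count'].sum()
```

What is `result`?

13

value_counts of dept:
dept
Sales      3
Eng        3
Finance    2
HR         2
Data       2
Ops        1
Name: count, dtype: int64
reset_index():
      dept  count
0    Sales      3
1      Eng      3
2  Finance      2
3       HR      2
4     Data      2
5      Ops      1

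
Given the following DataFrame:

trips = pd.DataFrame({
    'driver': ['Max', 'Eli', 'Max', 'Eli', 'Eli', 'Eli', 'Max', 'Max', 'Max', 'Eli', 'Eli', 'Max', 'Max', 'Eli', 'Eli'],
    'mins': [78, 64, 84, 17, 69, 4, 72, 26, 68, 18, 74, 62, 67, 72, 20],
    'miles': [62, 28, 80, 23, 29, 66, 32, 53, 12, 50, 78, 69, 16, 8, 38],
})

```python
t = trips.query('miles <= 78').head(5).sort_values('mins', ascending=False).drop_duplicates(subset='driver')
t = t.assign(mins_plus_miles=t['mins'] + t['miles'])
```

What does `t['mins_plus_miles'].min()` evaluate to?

filter rows where miles <= 78:
   driver  mins  miles
0     Max    78     62
1     Eli    64     28
3     Eli    17     23
4     Eli    69     29
5     Eli     4     66
6     Max    72     32
7     Max    26     53
8     Max    68     12
9     Eli    18     50
10    Eli    74     78
11    Max    62     69
12    Max    67     16
13    Eli    72      8
14    Eli    20     38
take first 5 rows:
  driver  mins  miles
0    Max    78     62
1    Eli    64     28
3    Eli    17     23
4    Eli    69     29
5    Eli     4     66
sort by mins descending:
  driver  mins  miles
0    Max    78     62
4    Eli    69     29
1    Eli    64     28
3    Eli    17     23
5    Eli     4     66
drop duplicate driver (keep=first):
  driver  mins  miles
0    Max    78     62
4    Eli    69     29
add column mins_plus_miles = t['mins'] + t['miles']:
  driver  mins  miles  mins_plus_miles
0    Max    78     62              140
4    Eli    69     29               98
Taking the min of column 'mins_plus_miles' gives 98.

98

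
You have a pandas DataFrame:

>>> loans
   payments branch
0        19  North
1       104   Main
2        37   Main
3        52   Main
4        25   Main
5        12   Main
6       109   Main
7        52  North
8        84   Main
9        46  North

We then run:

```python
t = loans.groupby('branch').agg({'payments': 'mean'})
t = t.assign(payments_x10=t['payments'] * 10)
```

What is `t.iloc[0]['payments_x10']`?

group by branch, mean of payments:
         payments
branch           
Main    60.428571
North   39.000000
add column payments_x10 = t['payments'] * 10:
         payments  payments_x10
branch                         
Main    60.428571    604.285714
North   39.000000    390.000000
Taking the value at position 0, column 'payments_x10' gives 604.285714286.

604.285714286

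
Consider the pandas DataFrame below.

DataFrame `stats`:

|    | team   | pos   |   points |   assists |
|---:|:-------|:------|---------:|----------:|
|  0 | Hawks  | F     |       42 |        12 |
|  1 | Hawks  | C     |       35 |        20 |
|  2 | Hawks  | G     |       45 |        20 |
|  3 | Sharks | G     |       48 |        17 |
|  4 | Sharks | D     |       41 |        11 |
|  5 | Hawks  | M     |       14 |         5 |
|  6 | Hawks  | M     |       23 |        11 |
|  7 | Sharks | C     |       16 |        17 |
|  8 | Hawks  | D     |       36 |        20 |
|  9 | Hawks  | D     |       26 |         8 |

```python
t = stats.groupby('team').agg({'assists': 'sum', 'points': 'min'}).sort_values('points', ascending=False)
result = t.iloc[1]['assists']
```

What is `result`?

96

group by team: sum(assists), min(points):
        assists  points
team                   
Hawks        96      14
Sharks       45      16
sort by points descending:
        assists  points
team                   
Sharks       45      16
Hawks        96      14
Hence 96.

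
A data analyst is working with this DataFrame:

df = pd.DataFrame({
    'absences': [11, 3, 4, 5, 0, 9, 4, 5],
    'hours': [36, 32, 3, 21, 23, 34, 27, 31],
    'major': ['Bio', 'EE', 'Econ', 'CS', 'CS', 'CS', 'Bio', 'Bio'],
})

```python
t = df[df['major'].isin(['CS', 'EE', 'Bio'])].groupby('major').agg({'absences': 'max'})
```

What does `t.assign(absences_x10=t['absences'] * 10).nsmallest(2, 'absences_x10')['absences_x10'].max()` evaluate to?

filter rows where major in ['CS', 'EE', 'Bio']:
   absences  hours major
0        11     36   Bio
1         3     32    EE
3         5     21    CS
4         0     23    CS
5         9     34    CS
6         4     27   Bio
7         5     31   Bio
group by major, max of absences:
       absences
major          
Bio          11
CS            9
EE            3
add column absences_x10 = t['absences'] * 10:
       absences  absences_x10
major                        
Bio          11           110
CS            9            90
EE            3            30
take 2 rows with smallest absences_x10:
       absences  absences_x10
major                        
EE            3            30
CS            9            90
Then the max of column 'absences_x10': 90

90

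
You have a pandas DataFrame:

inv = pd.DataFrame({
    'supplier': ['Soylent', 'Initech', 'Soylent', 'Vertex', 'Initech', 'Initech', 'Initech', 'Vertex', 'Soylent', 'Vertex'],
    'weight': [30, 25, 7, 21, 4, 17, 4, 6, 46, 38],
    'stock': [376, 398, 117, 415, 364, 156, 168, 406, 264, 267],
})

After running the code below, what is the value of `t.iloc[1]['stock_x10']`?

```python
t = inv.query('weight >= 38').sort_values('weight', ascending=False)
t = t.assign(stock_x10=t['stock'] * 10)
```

2670

filter rows where weight >= 38:
  supplier  weight  stock
8  Soylent      46    264
9   Vertex      38    267
sort by weight descending:
  supplier  weight  stock
8  Soylent      46    264
9   Vertex      38    267
add column stock_x10 = t['stock'] * 10:
  supplier  weight  stock  stock_x10
8  Soylent      46    264       2640
9   Vertex      38    267       2670
value at position 1, column 'stock_x10' → 2670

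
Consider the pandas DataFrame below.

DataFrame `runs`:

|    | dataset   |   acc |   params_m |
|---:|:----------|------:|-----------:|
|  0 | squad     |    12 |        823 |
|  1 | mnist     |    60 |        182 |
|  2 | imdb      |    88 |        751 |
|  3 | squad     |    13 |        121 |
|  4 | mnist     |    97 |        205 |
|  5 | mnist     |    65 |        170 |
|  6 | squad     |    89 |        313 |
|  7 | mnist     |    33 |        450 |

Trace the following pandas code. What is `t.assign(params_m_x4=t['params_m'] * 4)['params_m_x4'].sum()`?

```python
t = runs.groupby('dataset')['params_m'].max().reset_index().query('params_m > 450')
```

6296

group by dataset, max of params_m:
dataset
imdb     751
mnist    450
squad    823
Name: params_m, dtype: int64
reset_index():
  dataset  params_m
0    imdb       751
1   mnist       450
2   squad       823
filter rows where params_m > 450:
  dataset  params_m
0    imdb       751
2   squad       823
add column params_m_x4 = t['params_m'] * 4:
  dataset  params_m  params_m_x4
0    imdb       751         3004
2   squad       823         3292
The sum of column 'params_m_x4' is 6296.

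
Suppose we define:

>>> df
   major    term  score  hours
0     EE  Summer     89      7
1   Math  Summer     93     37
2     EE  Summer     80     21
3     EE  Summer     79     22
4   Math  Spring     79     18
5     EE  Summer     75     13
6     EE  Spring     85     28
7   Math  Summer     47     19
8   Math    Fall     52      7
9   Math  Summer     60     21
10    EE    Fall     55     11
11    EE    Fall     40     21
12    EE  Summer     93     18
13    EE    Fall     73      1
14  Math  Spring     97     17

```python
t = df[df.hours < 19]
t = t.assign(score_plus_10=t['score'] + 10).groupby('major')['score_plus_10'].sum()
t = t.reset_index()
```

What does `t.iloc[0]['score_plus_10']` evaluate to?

435

filter rows where hours < 19:
   major    term  score  hours
0     EE  Summer     89      7
4   Math  Spring     79     18
5     EE  Summer     75     13
8   Math    Fall     52      7
10    EE    Fall     55     11
12    EE  Summer     93     18
13    EE    Fall     73      1
14  Math  Spring     97     17
add column score_plus_10 = t['score'] + 10:
   major    term  score  hours  score_plus_10
0     EE  Summer     89      7             99
4   Math  Spring     79     18             89
5     EE  Summer     75     13             85
8   Math    Fall     52      7             62
10    EE    Fall     55     11             65
12    EE  Summer     93     18            103
13    EE    Fall     73      1             83
14  Math  Spring     97     17            107
group by major, sum of score_plus_10:
major
EE      435
Math    258
Name: score_plus_10, dtype: int64
reset_index():
  major  score_plus_10
0    EE            435
1  Math            258
So iloc[0]['score_plus_10'] = 435.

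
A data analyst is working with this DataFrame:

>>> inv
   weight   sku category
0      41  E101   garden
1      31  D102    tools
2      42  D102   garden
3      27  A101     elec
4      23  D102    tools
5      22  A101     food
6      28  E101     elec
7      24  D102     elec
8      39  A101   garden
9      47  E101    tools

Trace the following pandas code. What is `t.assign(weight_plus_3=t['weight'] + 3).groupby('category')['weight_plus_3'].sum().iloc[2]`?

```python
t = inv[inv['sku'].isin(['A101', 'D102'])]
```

filter rows where sku in ['A101', 'D102']:
   weight   sku category
1      31  D102    tools
2      42  D102   garden
3      27  A101     elec
4      23  D102    tools
5      22  A101     food
7      24  D102     elec
8      39  A101   garden
add column weight_plus_3 = t['weight'] + 3:
   weight   sku category  weight_plus_3
1      31  D102    tools             34
2      42  D102   garden             45
3      27  A101     elec             30
4      23  D102    tools             26
5      22  A101     food             25
7      24  D102     elec             27
8      39  A101   garden             42
group by category, sum of weight_plus_3:
category
elec      57
food      25
garden    87
tools     60
Name: weight_plus_3, dtype: int64

87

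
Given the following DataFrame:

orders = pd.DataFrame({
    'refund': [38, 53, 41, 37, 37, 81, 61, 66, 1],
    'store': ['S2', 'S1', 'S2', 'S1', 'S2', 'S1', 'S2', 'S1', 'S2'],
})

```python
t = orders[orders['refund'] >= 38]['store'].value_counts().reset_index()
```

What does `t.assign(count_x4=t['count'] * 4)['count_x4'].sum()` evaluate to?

filter rows where refund >= 38:
   refund store
0      38    S2
1      53    S1
2      41    S2
5      81    S1
6      61    S2
7      66    S1
value_counts of store:
store
S2    3
S1    3
Name: count, dtype: int64
reset_index():
  store  count
0    S2      3
1    S1      3
add column count_x4 = t['count'] * 4:
  store  count  count_x4
0    S2      3        12
1    S1      3        12
So sum() = 24.

24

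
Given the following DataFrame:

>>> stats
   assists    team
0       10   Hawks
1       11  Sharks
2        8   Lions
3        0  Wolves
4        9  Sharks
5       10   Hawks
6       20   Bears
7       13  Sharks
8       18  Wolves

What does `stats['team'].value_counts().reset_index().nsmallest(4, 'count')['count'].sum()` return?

value_counts of team:
team
Sharks    3
Hawks     2
Wolves    2
Lions     1
Bears     1
Name: count, dtype: int64
reset_index():
     team  count
0  Sharks      3
1   Hawks      2
2  Wolves      2
3   Lions      1
4   Bears      1
take 4 rows with smallest count:
     team  count
3   Lions      1
4   Bears      1
1   Hawks      2
2  Wolves      2
Finally, sum of column 'count' = 6.

6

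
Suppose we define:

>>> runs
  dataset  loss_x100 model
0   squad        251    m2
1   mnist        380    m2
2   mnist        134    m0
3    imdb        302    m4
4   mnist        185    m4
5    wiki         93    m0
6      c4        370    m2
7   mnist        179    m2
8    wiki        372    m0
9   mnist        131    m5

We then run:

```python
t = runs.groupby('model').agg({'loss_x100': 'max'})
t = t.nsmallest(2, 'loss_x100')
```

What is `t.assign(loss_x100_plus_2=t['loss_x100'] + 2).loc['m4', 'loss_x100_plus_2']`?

group by model, max of loss_x100:
       loss_x100
model           
m0           372
m2           380
m4           302
m5           131
take 2 rows with smallest loss_x100:
       loss_x100
model           
m5           131
m4           302
add column loss_x100_plus_2 = t['loss_x100'] + 2:
       loss_x100  loss_x100_plus_2
model                             
m5           131               133
m4           302               304

304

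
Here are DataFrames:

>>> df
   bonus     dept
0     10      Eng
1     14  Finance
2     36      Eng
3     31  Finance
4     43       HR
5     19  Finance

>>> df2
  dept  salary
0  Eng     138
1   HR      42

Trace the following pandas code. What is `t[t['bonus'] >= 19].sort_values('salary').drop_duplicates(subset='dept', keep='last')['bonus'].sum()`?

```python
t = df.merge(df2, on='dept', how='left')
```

98

merge on 'dept' (how='left') → 6 rows:
   bonus     dept  salary
0     10      Eng   138.0
1     14  Finance     NaN
2     36      Eng   138.0
3     31  Finance     NaN
4     43       HR    42.0
5     19  Finance     NaN
filter rows where bonus >= 19:
   bonus     dept  salary
2     36      Eng   138.0
3     31  Finance     NaN
4     43       HR    42.0
5     19  Finance     NaN
sort by salary:
   bonus     dept  salary
4     43       HR    42.0
2     36      Eng   138.0
3     31  Finance     NaN
5     19  Finance     NaN
drop duplicate dept (keep=last):
   bonus     dept  salary
4     43       HR    42.0
2     36      Eng   138.0
5     19  Finance     NaN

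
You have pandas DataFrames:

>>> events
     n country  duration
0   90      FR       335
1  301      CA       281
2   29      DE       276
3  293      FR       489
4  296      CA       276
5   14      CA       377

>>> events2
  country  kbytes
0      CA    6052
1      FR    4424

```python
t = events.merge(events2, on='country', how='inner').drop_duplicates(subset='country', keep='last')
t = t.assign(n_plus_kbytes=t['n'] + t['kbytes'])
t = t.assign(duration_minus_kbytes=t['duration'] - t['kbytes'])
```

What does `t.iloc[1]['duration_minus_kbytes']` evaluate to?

merge on 'country' (how='inner') → 5 rows:
     n country  duration  kbytes
0   90      FR       335    4424
1  301      CA       281    6052
2  293      FR       489    4424
3  296      CA       276    6052
4   14      CA       377    6052
drop duplicate country (keep=last):
     n country  duration  kbytes
2  293      FR       489    4424
4   14      CA       377    6052
add column n_plus_kbytes = t['n'] + t['kbytes']:
     n country  duration  kbytes  n_plus_kbytes
2  293      FR       489    4424           4717
4   14      CA       377    6052           6066
add column duration_minus_kbytes = t['duration'] - t['kbytes']:
     n country  duration  kbytes  n_plus_kbytes  duration_minus_kbytes
2  293      FR       489    4424           4717                  -3935
4   14      CA       377    6052           6066                  -5675

-5675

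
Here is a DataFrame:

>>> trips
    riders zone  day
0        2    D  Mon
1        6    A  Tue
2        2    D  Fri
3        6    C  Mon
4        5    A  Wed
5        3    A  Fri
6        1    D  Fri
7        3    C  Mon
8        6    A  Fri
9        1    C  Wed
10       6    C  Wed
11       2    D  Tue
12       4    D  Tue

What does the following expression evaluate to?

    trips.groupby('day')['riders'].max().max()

group by day, max of riders:
day
Fri    6
Mon    6
Tue    6
Wed    6
Name: riders, dtype: int64
Taking the max of the resulting series gives 6.

6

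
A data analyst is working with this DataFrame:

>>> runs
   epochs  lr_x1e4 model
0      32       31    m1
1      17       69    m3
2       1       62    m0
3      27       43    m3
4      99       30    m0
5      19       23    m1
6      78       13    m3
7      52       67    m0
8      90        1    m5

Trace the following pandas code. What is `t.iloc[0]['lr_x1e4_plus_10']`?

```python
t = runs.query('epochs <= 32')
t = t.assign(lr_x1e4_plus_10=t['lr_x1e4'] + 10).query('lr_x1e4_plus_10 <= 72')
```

filter rows where epochs <= 32:
   epochs  lr_x1e4 model
0      32       31    m1
1      17       69    m3
2       1       62    m0
3      27       43    m3
5      19       23    m1
add column lr_x1e4_plus_10 = t['lr_x1e4'] + 10:
   epochs  lr_x1e4 model  lr_x1e4_plus_10
0      32       31    m1               41
1      17       69    m3               79
2       1       62    m0               72
3      27       43    m3               53
5      19       23    m1               33
filter rows where lr_x1e4_plus_10 <= 72:
   epochs  lr_x1e4 model  lr_x1e4_plus_10
0      32       31    m1               41
2       1       62    m0               72
3      27       43    m3               53
5      19       23    m1               33
value at position 0, column 'lr_x1e4_plus_10' → 41

41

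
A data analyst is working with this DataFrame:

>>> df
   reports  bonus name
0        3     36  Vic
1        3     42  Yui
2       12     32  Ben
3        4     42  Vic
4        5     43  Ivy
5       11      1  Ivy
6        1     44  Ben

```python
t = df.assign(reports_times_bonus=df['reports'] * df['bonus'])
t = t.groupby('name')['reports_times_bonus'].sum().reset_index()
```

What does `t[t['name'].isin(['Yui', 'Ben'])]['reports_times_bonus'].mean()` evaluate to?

add column reports_times_bonus = df['reports'] * df['bonus']:
   reports  bonus name  reports_times_bonus
0        3     36  Vic                  108
1        3     42  Yui                  126
2       12     32  Ben                  384
3        4     42  Vic                  168
4        5     43  Ivy                  215
5       11      1  Ivy                   11
6        1     44  Ben                   44
group by name, sum of reports_times_bonus:
name
Ben    428
Ivy    226
Vic    276
Yui    126
Name: reports_times_bonus, dtype: int64
reset_index():
  name  reports_times_bonus
0  Ben                  428
1  Ivy                  226
2  Vic                  276
3  Yui                  126
filter rows where name in ['Yui', 'Ben']:
  name  reports_times_bonus
0  Ben                  428
3  Yui                  126

277.0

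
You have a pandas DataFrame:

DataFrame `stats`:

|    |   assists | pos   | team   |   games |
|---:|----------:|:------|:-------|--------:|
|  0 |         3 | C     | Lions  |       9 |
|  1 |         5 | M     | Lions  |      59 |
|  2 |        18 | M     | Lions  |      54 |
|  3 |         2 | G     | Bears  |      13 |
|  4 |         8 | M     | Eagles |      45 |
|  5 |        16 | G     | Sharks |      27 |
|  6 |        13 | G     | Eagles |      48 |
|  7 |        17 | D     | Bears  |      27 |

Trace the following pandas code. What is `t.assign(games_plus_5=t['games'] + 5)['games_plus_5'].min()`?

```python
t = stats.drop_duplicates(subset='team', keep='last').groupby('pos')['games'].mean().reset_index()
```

32.0

drop duplicate team (keep=last):
   assists pos    team  games
2       18   M   Lions     54
5       16   G  Sharks     27
6       13   G  Eagles     48
7       17   D   Bears     27
group by pos, mean of games:
pos
D    27.0
G    37.5
M    54.0
Name: games, dtype: float64
reset_index():
  pos  games
0   D   27.0
1   G   37.5
2   M   54.0
add column games_plus_5 = t['games'] + 5:
  pos  games  games_plus_5
0   D   27.0          32.0
1   G   37.5          42.5
2   M   54.0          59.0
So min() = 32.0.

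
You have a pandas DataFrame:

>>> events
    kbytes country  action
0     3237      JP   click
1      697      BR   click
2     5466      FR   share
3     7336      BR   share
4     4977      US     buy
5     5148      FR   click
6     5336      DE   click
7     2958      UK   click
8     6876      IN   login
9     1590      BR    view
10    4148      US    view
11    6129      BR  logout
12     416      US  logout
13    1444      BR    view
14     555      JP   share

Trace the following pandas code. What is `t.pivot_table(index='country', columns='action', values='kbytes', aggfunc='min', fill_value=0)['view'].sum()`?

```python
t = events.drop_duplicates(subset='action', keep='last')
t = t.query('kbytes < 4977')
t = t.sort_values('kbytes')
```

drop duplicate action (keep=last):
    kbytes country  action
4     4977      US     buy
7     2958      UK   click
8     6876      IN   login
12     416      US  logout
13    1444      BR    view
14     555      JP   share
filter rows where kbytes < 4977:
    kbytes country  action
7     2958      UK   click
12     416      US  logout
13    1444      BR    view
14     555      JP   share
sort by kbytes:
    kbytes country  action
12     416      US  logout
14     555      JP   share
13    1444      BR    view
7     2958      UK   click
pivot: rows=country, cols=action, min(kbytes):
action   click  logout  share  view
country                            
BR           0       0      0  1444
JP           0       0    555     0
UK        2958       0      0     0
US           0     416      0     0

1444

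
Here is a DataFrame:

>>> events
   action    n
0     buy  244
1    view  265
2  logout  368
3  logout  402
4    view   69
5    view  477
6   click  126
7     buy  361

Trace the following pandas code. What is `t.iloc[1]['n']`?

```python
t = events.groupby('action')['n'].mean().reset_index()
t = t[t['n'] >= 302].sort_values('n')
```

group by action, mean of n:
action
buy       302.500000
click     126.000000
logout    385.000000
view      270.333333
Name: n, dtype: float64
reset_index():
   action           n
0     buy  302.500000
1   click  126.000000
2  logout  385.000000
3    view  270.333333
filter rows where n >= 302:
   action      n
0     buy  302.5
2  logout  385.0
sort by n:
   action      n
0     buy  302.5
2  logout  385.0

385.0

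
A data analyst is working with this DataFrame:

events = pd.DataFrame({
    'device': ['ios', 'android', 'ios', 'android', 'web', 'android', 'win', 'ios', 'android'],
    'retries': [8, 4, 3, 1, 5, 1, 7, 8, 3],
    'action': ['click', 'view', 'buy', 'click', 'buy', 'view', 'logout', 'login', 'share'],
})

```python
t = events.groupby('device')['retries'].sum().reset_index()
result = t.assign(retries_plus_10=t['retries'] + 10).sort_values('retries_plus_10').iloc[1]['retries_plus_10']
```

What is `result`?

group by device, sum of retries:
device
android     9
ios        19
web         5
win         7
Name: retries, dtype: int64
reset_index():
    device  retries
0  android        9
1      ios       19
2      web        5
3      win        7
add column retries_plus_10 = t['retries'] + 10:
    device  retries  retries_plus_10
0  android        9               19
1      ios       19               29
2      web        5               15
3      win        7               17
sort by retries_plus_10:
    device  retries  retries_plus_10
2      web        5               15
3      win        7               17
0  android        9               19
1      ios       19               29
Taking the value at position 1, column 'retries_plus_10' gives 17.

17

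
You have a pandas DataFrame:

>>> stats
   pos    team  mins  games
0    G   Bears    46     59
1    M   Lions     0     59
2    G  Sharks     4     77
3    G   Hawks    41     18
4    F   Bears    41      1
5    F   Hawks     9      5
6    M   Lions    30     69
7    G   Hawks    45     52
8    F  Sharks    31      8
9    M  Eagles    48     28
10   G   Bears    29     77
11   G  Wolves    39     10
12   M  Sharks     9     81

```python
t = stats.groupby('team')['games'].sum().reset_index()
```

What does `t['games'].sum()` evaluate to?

544

group by team, sum of games:
team
Bears     137
Eagles     28
Hawks      75
Lions     128
Sharks    166
Wolves     10
Name: games, dtype: int64
reset_index():
     team  games
0   Bears    137
1  Eagles     28
2   Hawks     75
3   Lions    128
4  Sharks    166
5  Wolves     10
The sum of column 'games' is 544.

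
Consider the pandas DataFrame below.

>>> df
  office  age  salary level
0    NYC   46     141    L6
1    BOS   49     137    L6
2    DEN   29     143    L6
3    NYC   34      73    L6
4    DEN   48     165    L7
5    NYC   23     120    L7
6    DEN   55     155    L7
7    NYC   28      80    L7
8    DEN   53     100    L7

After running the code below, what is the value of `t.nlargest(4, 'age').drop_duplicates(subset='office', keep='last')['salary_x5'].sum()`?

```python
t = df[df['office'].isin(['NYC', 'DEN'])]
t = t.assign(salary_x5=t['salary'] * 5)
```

1530

filter rows where office in ['NYC', 'DEN']:
  office  age  salary level
0    NYC   46     141    L6
2    DEN   29     143    L6
3    NYC   34      73    L6
4    DEN   48     165    L7
5    NYC   23     120    L7
6    DEN   55     155    L7
7    NYC   28      80    L7
8    DEN   53     100    L7
add column salary_x5 = t['salary'] * 5:
  office  age  salary level  salary_x5
0    NYC   46     141    L6        705
2    DEN   29     143    L6        715
3    NYC   34      73    L6        365
4    DEN   48     165    L7        825
5    NYC   23     120    L7        600
6    DEN   55     155    L7        775
7    NYC   28      80    L7        400
8    DEN   53     100    L7        500
take 4 rows with largest age:
  office  age  salary level  salary_x5
6    DEN   55     155    L7        775
8    DEN   53     100    L7        500
4    DEN   48     165    L7        825
0    NYC   46     141    L6        705
drop duplicate office (keep=last):
  office  age  salary level  salary_x5
4    DEN   48     165    L7        825
0    NYC   46     141    L6        705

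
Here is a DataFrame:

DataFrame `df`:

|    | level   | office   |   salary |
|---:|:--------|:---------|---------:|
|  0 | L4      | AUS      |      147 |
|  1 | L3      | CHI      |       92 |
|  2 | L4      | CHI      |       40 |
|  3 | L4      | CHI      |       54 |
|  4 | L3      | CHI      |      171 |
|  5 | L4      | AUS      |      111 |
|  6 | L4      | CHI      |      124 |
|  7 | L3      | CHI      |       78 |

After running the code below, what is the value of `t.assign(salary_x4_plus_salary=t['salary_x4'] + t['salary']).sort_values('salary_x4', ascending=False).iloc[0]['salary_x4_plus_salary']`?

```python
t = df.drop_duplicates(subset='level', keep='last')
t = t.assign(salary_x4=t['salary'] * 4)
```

620

drop duplicate level (keep=last):
  level office  salary
6    L4    CHI     124
7    L3    CHI      78
add column salary_x4 = t['salary'] * 4:
  level office  salary  salary_x4
6    L4    CHI     124        496
7    L3    CHI      78        312
add column salary_x4_plus_salary = t['salary_x4'] + t['salary']:
  level office  salary  salary_x4  salary_x4_plus_salary
6    L4    CHI     124        496                    620
7    L3    CHI      78        312                    390
sort by salary_x4 descending:
  level office  salary  salary_x4  salary_x4_plus_salary
6    L4    CHI     124        496                    620
7    L3    CHI      78        312                    390
Finally, value at position 0, column 'salary_x4_plus_salary' = 620.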